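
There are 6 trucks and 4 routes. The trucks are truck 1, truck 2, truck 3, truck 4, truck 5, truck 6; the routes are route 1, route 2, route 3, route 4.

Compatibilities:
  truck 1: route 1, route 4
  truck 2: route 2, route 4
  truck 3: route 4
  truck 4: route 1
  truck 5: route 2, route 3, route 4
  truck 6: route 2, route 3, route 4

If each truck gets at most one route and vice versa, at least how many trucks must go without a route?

2

One maximum matching: truck 1→route 1, truck 2→route 2, truck 3→route 4, truck 5→route 3.
The set {truck 1, truck 2, truck 3, truck 4, truck 5, truck 6} has only 4 neighbours ({route 1, route 2, route 3, route 4}), so by Hall's theorem at most 4 of the 6 trucks can be matched.
That matches 4 of the 6, leaving 2 unmatched; no matching can do better.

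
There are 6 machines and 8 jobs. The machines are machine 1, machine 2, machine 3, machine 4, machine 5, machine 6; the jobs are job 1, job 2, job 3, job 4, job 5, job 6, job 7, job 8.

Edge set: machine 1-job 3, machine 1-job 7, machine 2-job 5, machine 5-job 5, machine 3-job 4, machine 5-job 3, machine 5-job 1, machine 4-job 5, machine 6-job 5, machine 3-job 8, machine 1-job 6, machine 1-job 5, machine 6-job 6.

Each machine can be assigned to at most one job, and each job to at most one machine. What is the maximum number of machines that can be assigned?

5

For example, pair machine 1-job 3, machine 2-job 5, machine 3-job 4, machine 5-job 1, machine 6-job 6.
The set {machine 2, machine 4} has only 1 neighbour ({job 5}), so by Hall's theorem at most 5 of the 6 machines can be matched.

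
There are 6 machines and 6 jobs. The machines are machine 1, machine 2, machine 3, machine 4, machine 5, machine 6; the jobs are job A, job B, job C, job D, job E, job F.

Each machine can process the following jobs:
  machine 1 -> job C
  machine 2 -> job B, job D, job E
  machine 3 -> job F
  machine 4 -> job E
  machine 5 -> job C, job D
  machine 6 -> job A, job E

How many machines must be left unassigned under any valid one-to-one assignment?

0

For example, pair machine 1→job C, machine 2→job B, machine 3→job F, machine 4→job E, machine 5→job D, machine 6→job A.
All 6 machines are matched, so no larger matching exists.
That matches 6 of the 6, leaving 0 unmatched; no matching can do better.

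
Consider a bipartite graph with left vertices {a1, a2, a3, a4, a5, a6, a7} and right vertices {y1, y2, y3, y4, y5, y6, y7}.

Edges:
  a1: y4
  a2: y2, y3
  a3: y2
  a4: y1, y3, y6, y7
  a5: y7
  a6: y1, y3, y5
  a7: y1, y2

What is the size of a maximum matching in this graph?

7

For example, pair a1→y4, a2→y3, a3→y2, a4→y6, a5→y7, a6→y5, a7→y1.
This saturates every left vertex, so 7 is the maximum.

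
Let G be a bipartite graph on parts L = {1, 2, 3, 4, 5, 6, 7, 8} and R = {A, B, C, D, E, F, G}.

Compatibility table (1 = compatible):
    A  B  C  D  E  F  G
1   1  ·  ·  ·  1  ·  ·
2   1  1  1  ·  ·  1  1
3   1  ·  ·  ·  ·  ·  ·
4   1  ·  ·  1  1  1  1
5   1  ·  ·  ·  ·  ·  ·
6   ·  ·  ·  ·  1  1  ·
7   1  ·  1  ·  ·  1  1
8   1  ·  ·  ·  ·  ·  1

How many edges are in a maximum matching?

7

For example, pair 1→E, 2→B, 3→A, 4→D, 6→F, 7→C, 8→G.
The set {3, 5} has only 1 neighbour ({A}), so by Hall's theorem at most 7 of the 8 left vertices can be matched.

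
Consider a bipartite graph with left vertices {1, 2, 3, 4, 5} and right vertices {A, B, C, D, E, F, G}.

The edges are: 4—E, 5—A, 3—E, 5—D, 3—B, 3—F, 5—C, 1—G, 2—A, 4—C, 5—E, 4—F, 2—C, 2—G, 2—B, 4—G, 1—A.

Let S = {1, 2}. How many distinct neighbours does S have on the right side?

The union of neighbours of {1, 2} is {A, B, C, G}, which has 4 elements.
Since |N(S)| = 4 ≥ |S| = 2, Hall's condition holds for this subset.

4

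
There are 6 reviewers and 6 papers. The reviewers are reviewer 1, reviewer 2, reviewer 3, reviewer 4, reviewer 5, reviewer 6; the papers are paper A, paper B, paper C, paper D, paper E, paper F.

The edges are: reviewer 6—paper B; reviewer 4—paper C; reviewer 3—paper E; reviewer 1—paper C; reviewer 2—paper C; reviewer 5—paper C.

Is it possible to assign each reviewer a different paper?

No

The set {reviewer 1, reviewer 2, reviewer 4, reviewer 5} has only 1 neighbour ({paper C}), so by Hall's theorem at most 3 of the 6 reviewers can be matched.
Hence no matching covers every reviewer.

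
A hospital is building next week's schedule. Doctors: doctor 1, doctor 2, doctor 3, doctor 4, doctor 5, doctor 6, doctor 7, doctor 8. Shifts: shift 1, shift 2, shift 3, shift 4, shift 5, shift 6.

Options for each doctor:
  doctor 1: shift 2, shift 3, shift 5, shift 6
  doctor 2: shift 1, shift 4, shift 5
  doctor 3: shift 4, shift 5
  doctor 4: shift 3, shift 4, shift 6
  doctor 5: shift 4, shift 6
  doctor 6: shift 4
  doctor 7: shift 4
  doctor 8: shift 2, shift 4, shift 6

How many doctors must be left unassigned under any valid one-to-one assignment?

For example, pair doctor 1-shift 2, doctor 2-shift 1, doctor 3-shift 5, doctor 4-shift 3, doctor 5-shift 6, doctor 6-shift 4.
The set {doctor 1, doctor 3, doctor 4, doctor 5, doctor 6, doctor 7, doctor 8} has only 5 neighbours ({shift 2, shift 3, shift 4, shift 5, shift 6}), so by Hall's theorem at most 6 of the 8 doctors can be matched.
That matches 6 of the 8, leaving 2 unmatched; no matching can do better.

2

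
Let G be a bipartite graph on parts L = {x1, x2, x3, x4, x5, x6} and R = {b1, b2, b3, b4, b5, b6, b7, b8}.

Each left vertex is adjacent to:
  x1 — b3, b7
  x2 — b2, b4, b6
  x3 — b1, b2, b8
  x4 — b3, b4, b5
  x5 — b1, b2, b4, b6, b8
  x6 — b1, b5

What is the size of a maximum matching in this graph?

A valid assignment of size 6: x1-b7, x2-b6, x3-b8, x4-b3, x5-b1, x6-b5.
All 6 left vertices are matched, so no larger matching exists.

6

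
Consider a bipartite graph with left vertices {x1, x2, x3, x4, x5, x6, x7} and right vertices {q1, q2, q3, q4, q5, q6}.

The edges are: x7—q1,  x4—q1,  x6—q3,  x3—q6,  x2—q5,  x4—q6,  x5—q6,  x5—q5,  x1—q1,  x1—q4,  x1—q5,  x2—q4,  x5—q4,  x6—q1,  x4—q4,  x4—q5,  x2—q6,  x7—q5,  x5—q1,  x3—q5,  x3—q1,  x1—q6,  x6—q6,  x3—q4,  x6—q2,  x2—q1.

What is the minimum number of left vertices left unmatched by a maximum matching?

2

A valid assignment of size 5: x1–q1, x2–q5, x3–q4, x4–q6, x6–q2.
The set {x1, x2, x3, x4, x5, x7} has only 4 neighbours ({q1, q4, q5, q6}), so by Hall's theorem at most 5 of the 7 left vertices can be matched.
That matches 5 of the 7, leaving 2 unmatched; no matching can do better.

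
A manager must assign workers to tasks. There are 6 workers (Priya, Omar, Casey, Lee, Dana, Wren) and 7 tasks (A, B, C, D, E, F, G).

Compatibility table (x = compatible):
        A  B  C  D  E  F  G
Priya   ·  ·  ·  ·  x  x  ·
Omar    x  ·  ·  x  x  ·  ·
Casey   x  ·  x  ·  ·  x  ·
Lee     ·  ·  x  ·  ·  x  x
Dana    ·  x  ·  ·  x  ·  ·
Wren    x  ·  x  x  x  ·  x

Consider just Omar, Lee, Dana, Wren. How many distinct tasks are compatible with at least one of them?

The union of neighbours of {Omar, Lee, Dana, Wren} is {A, B, C, D, E, F, G}, which has 7 elements.
Since |N(S)| = 7 ≥ |S| = 4, Hall's condition holds for this subset.

7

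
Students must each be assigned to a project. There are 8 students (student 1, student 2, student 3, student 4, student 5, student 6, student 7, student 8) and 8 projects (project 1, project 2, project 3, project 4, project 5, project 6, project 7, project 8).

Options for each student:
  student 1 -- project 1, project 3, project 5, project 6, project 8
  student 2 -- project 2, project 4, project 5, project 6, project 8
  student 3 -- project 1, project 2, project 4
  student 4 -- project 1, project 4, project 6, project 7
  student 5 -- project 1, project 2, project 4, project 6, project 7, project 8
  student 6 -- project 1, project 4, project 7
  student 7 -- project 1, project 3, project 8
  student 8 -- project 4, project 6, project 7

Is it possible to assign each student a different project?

A valid assignment of size 8: student 1–project 5, student 2–project 8, student 3–project 2, student 4–project 7, student 5–project 6, student 6–project 1, student 7–project 3, student 8–project 4.
All 8 students are covered.

Yes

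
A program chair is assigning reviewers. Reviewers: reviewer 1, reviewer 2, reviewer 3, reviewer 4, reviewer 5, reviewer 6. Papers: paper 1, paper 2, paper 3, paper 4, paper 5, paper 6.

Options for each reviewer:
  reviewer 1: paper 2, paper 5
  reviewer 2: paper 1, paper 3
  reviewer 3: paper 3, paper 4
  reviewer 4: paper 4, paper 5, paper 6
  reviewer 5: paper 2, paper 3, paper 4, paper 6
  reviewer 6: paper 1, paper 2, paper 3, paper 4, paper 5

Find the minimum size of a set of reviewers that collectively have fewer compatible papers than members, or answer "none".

none

A matching saturating every reviewer exists, for instance reviewer 1→paper 5, reviewer 2→paper 1, reviewer 3→paper 3, reviewer 4→paper 6, reviewer 5→paper 4, reviewer 6→paper 2.
By Hall's marriage theorem, this means |N(S)| ≥ |S| for every subset S, so no violating subset exists.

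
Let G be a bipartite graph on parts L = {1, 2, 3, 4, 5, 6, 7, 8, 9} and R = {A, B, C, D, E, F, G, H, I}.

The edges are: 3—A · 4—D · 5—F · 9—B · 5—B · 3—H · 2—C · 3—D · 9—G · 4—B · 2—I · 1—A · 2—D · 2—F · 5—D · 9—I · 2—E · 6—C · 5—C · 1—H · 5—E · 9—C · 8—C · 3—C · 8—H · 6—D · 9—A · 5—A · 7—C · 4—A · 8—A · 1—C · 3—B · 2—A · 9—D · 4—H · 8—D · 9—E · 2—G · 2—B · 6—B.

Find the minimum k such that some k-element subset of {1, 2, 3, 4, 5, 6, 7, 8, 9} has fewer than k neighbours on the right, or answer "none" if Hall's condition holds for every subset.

6

Take S = {1, 3, 4, 6, 7, 8}. Its neighbourhood is {A, B, C, D, H}, so |N(S)| = 5 < |S| = 6.
Every subset of size less than 6 has at least as many neighbours as members, so 6 is the minimum.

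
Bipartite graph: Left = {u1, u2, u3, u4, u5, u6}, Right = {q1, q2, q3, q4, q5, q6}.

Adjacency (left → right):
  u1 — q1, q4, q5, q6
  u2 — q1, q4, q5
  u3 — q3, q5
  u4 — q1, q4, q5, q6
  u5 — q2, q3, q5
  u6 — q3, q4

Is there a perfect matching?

Yes

One maximum matching: u1→q6, u2→q1, u3→q3, u4→q5, u5→q2, u6→q4.
Every left vertex is matched, so this is a perfect matching.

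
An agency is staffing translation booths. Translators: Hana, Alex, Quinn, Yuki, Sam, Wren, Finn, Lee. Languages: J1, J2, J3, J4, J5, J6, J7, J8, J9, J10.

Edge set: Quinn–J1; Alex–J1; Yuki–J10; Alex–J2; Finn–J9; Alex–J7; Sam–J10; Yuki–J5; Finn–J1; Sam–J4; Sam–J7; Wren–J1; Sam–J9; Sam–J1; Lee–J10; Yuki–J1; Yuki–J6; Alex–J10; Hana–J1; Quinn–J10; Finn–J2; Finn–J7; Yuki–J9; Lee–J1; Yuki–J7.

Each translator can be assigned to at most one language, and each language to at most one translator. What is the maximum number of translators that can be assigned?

One maximum matching: Hana–J1, Alex–J2, Quinn–J10, Yuki–J6, Sam–J7, Finn–J9.
The set {Hana, Quinn, Wren, Lee} has only 2 neighbours ({J1, J10}), so by Hall's theorem at most 6 of the 8 translators can be matched.

6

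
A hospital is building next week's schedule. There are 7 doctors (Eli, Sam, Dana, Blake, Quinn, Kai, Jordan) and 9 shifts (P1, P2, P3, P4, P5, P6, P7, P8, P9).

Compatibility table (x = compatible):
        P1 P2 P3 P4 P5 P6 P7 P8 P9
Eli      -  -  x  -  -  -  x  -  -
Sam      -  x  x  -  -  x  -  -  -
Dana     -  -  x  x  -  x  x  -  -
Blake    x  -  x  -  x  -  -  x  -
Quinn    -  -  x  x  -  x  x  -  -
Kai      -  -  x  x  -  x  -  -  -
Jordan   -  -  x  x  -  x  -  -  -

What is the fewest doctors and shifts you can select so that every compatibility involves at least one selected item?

6

The 6 edges Eli–P3, Sam–P2, Dana–P7, Blake–P1, Quinn–P4, Kai–P6 form a matching, so any vertex cover needs at least 6 vertices (one per matched edge).
Conversely {Sam, Blake, P3, P4, P6, P7} meets every edge and has exactly 6 vertices, so 6 is optimal.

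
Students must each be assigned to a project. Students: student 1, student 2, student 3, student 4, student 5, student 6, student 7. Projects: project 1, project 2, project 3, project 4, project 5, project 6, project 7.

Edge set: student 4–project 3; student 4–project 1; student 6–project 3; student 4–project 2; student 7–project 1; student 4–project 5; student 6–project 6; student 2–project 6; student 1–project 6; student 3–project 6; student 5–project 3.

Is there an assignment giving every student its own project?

No

The set {student 1, student 2, student 3, student 5, student 6} has only 2 neighbours ({project 3, project 6}), so by Hall's theorem at most 4 of the 7 students can be matched.
Hence no matching covers every student.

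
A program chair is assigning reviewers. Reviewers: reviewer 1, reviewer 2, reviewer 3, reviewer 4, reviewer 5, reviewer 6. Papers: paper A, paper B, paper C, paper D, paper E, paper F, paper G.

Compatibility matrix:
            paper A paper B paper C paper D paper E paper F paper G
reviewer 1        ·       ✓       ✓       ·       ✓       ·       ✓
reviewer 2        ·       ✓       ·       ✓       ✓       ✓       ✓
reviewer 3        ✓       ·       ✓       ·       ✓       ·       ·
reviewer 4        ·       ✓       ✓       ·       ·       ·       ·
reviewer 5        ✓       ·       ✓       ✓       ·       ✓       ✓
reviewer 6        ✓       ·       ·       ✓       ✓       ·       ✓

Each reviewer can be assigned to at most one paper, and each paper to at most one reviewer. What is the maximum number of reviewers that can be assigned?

For example, pair reviewer 1–paper E, reviewer 2–paper B, reviewer 3–paper A, reviewer 4–paper C, reviewer 5–paper G, reviewer 6–paper D.
This saturates every reviewer, so 6 is the maximum.

6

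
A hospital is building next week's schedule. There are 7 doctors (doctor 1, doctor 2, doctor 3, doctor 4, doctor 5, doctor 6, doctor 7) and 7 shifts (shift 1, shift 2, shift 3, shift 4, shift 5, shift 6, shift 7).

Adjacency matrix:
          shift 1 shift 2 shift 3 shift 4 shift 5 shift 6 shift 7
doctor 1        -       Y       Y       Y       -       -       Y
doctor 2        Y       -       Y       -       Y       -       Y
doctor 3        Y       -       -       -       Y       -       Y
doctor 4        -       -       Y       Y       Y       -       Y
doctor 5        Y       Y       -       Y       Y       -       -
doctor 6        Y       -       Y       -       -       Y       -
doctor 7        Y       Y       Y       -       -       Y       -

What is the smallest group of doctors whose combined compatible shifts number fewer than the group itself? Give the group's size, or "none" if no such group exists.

none

A matching saturating every doctor exists, for instance doctor 1→shift 4, doctor 2→shift 1, doctor 3→shift 7, doctor 4→shift 3, doctor 5→shift 5, doctor 6→shift 6, doctor 7→shift 2.
By Hall's marriage theorem, this means |N(S)| ≥ |S| for every subset S, so no violating subset exists.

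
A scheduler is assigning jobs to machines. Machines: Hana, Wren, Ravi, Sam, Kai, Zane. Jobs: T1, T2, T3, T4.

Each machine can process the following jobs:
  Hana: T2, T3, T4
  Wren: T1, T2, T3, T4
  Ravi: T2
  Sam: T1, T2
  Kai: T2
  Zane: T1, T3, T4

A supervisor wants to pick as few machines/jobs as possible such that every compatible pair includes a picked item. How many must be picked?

A maximum matching has 4 edges (e.g. Hana–T3, Wren–T4, Ravi–T2, Sam–T1).
By König's theorem the minimum vertex cover has the same size. One such cover is {T1, T2, T3, T4}.

4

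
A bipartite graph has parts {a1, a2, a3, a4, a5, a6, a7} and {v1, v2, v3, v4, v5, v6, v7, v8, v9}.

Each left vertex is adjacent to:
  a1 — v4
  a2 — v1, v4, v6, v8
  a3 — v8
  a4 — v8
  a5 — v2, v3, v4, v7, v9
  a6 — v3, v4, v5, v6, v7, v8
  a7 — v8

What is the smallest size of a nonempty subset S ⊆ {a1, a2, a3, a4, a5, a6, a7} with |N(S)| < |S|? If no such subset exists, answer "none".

2

Take S = {a3, a4}. Its neighbourhood is {v8}, so |N(S)| = 1 < |S| = 2.
No single vertex violates Hall's condition since each has at least one neighbour, so 2 is the minimum.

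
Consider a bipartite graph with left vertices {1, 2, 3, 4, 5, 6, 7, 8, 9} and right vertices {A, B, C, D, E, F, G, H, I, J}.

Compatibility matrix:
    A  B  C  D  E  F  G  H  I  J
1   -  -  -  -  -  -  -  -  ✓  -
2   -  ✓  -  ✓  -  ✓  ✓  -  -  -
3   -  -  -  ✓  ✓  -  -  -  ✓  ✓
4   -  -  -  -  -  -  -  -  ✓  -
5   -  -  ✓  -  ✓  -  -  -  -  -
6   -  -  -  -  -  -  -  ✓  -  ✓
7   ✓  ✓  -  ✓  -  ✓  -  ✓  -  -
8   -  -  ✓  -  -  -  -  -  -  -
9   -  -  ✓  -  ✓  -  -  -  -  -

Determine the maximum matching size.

A valid assignment of size 7: 1-I, 2-B, 3-J, 5-E, 6-H, 7-A, 8-C.
The set {1, 4, 5, 8, 9} has only 3 neighbours ({C, E, I}), so by Hall's theorem at most 7 of the 9 left vertices can be matched.

7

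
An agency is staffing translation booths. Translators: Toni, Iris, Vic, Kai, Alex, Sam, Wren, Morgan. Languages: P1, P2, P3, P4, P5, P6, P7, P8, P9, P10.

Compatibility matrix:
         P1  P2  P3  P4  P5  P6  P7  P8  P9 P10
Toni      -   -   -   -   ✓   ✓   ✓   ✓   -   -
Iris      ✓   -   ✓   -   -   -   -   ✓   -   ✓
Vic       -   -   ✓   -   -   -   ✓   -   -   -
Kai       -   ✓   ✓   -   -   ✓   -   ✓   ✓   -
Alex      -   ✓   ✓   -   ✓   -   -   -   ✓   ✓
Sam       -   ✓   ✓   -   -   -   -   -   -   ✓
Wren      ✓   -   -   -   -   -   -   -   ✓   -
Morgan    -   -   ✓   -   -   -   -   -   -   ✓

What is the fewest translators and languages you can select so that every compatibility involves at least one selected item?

8

{Toni, Iris, Vic, Kai, Alex, Sam, Wren, Morgan} is a vertex cover of size 8: every edge has an endpoint in this set.
No smaller cover exists because Toni–P5, Iris–P1, Vic–P7, Kai–P8, Alex–P2, Sam–P3, Wren–P9, Morgan–P10 is a matching of size 8, and a cover must include an endpoint of each of these disjoint edges (König's theorem).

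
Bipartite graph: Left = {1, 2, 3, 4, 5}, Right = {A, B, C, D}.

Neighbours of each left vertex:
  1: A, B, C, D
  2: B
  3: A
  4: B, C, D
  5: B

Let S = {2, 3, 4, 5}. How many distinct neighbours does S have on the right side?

4

The union of neighbours of {2, 3, 4, 5} is {A, B, C, D}, which has 4 elements.
Since |N(S)| = 4 ≥ |S| = 4, Hall's condition holds for this subset.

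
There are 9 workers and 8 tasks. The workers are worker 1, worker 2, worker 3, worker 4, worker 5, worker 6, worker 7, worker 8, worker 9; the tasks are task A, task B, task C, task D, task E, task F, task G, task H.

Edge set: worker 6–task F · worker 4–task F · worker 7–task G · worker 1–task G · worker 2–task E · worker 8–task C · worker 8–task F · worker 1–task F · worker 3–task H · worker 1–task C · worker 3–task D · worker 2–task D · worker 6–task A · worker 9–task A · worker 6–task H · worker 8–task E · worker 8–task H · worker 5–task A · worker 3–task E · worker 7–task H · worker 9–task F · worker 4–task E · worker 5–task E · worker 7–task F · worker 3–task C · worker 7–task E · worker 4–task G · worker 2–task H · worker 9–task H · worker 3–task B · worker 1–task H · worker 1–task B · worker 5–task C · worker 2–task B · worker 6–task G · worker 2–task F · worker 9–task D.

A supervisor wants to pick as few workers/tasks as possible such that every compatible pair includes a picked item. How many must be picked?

The 8 edges worker 1–task C, worker 2–task B, worker 3–task D, worker 4–task F, worker 5–task A, worker 6–task H, worker 7–task G, worker 8–task E form a matching, so any vertex cover needs at least 8 vertices (one per matched edge).
Conversely {task A, task B, task C, task D, task E, task F, task G, task H} meets every edge and has exactly 8 vertices, so 8 is optimal.

8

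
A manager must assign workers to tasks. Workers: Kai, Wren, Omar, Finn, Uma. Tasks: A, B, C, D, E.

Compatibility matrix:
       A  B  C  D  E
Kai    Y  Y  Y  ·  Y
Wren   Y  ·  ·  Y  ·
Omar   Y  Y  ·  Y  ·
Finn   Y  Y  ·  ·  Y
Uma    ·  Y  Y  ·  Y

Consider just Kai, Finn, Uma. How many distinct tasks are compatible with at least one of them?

The union of neighbours of {Kai, Finn, Uma} is {A, B, C, E}, which has 4 elements.
Since |N(S)| = 4 ≥ |S| = 3, Hall's condition holds for this subset.

4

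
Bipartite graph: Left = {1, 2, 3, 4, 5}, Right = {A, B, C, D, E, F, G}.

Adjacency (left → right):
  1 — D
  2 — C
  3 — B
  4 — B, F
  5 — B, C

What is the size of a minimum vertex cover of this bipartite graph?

4

A maximum matching has 4 edges (e.g. 1–D, 2–C, 3–B, 4–F).
By König's theorem the minimum vertex cover has the same size. One such cover is {1, 4, B, C}.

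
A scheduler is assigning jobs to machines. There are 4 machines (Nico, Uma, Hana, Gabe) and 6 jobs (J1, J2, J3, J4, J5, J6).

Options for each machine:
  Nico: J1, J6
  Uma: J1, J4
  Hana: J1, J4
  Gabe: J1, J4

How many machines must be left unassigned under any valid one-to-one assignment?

1

One maximum matching: Nico→J6, Uma→J4, Hana→J1.
The set {Uma, Hana, Gabe} has only 2 neighbours ({J1, J4}), so by Hall's theorem at most 3 of the 4 machines can be matched.
That matches 3 of the 4, leaving 1 unmatched; no matching can do better.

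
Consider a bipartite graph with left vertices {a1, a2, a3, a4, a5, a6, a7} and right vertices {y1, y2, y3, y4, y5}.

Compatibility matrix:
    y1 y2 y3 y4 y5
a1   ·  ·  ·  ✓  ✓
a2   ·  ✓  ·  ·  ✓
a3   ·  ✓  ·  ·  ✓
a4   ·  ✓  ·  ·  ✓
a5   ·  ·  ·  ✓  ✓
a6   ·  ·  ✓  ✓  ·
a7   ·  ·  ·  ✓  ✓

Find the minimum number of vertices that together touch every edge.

{a6, y2, y4, y5} is a vertex cover of size 4: every edge has an endpoint in this set.
No smaller cover exists because a1–y4, a2–y5, a3–y2, a6–y3 is a matching of size 4, and a cover must include an endpoint of each of these disjoint edges (König's theorem).

4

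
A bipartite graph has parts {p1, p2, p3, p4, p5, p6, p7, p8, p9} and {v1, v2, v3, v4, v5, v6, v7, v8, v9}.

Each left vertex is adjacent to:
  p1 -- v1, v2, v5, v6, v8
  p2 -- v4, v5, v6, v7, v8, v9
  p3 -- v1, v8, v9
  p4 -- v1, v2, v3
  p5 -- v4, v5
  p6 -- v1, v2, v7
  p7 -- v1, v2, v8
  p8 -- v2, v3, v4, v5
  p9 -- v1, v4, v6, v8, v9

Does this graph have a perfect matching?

For example, pair p1→v6, p2→v5, p3→v9, p4→v3, p5→v4, p6→v7, p7→v1, p8→v2, p9→v8.
All 9 left vertices are covered.

Yes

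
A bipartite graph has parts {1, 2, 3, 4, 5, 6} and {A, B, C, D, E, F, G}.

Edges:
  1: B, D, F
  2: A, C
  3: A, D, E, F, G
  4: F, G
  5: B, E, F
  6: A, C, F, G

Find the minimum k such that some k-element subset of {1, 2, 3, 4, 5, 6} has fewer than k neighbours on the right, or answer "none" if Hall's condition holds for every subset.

A matching saturating every left vertex exists, for instance 1→B, 2→C, 3→A, 4→G, 5→E, 6→F.
By Hall's marriage theorem, this means |N(S)| ≥ |S| for every subset S, so no violating subset exists.

none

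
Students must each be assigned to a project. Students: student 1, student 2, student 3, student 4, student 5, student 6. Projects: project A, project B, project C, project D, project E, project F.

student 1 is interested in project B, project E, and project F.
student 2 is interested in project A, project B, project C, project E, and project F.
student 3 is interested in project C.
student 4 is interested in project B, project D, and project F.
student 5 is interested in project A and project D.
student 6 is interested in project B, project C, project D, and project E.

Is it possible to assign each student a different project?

One maximum matching: student 1–project B, student 2–project A, student 3–project C, student 4–project F, student 5–project D, student 6–project E.
All 6 students are covered.

Yes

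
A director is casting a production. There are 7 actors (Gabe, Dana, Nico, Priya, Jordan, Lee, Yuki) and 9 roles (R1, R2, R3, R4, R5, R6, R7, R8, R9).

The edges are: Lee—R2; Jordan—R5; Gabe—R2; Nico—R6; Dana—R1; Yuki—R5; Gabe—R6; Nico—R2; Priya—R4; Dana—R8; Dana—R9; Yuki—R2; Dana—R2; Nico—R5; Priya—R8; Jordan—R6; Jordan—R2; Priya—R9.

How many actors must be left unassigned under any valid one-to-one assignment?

One maximum matching: Gabe-R2, Dana-R9, Nico-R6, Priya-R8, Jordan-R5.
The set {Gabe, Nico, Jordan, Lee, Yuki} has only 3 neighbours ({R2, R5, R6}), so by Hall's theorem at most 5 of the 7 actors can be matched.
That matches 5 of the 7, leaving 2 unmatched; no matching can do better.

2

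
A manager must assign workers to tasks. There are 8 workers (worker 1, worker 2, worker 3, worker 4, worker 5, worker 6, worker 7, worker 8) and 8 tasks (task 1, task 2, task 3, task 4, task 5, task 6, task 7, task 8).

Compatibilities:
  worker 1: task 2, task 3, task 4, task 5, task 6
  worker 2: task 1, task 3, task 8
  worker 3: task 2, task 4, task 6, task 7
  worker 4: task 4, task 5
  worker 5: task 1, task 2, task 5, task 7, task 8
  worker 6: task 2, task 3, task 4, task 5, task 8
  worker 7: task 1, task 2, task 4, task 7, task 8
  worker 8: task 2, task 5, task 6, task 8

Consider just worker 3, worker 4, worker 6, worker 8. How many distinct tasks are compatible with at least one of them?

7

The union of neighbours of {worker 3, worker 4, worker 6, worker 8} is {task 2, task 3, task 4, task 5, task 6, task 7, task 8}, which has 7 elements.
Since |N(S)| = 7 ≥ |S| = 4, Hall's condition holds for this subset.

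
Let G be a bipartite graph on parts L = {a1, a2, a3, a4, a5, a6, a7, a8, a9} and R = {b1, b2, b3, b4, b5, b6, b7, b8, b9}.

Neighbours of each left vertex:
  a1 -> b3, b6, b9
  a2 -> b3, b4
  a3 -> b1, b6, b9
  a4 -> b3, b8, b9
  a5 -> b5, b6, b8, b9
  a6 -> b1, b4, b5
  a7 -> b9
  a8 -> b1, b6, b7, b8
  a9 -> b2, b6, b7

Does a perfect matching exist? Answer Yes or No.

Yes

One maximum matching: a1-b3, a2-b4, a3-b6, a4-b8, a5-b5, a6-b1, a7-b9, a8-b7, a9-b2.
Every left vertex is matched, so this is a perfect matching.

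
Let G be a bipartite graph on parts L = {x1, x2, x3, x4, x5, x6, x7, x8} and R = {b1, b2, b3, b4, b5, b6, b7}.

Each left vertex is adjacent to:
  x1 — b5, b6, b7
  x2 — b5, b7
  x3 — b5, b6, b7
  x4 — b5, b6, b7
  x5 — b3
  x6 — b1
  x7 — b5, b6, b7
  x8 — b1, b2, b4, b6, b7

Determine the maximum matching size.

A valid assignment of size 6: x1-b6, x2-b7, x3-b5, x5-b3, x6-b1, x8-b4.
The set {x1, x2, x3, x4, x7} has only 3 neighbours ({b5, b6, b7}), so by Hall's theorem at most 6 of the 8 left vertices can be matched.

6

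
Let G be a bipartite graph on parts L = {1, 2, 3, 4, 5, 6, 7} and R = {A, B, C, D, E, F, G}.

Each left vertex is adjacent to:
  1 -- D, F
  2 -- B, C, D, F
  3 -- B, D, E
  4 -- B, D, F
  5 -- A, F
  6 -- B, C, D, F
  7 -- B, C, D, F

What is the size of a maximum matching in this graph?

One maximum matching: 1–D, 2–C, 3–E, 4–F, 5–A, 6–B.
The set {1, 2, 4, 6, 7} has only 4 neighbours ({B, C, D, F}), so by Hall's theorem at most 6 of the 7 left vertices can be matched.

6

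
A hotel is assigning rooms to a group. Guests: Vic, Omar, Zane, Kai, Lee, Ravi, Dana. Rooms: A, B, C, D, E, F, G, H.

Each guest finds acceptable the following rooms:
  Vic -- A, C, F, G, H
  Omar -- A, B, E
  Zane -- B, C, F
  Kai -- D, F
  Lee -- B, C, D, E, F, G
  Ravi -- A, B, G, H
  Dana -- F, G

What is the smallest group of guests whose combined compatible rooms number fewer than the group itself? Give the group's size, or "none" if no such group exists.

none

A matching saturating every guest exists, for instance Vic→H, Omar→A, Zane→B, Kai→D, Lee→E, Ravi→G, Dana→F.
By Hall's marriage theorem, this means |N(S)| ≥ |S| for every subset S, so no violating subset exists.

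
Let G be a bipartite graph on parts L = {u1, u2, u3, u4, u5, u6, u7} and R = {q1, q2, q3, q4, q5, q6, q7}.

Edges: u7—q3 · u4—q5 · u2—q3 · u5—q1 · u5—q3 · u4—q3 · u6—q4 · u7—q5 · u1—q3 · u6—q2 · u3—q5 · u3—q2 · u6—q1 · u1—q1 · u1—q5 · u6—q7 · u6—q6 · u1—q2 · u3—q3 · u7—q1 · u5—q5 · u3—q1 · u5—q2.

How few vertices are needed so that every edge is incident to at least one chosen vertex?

5

{u6, q1, q2, q3, q5} is a vertex cover of size 5: every edge has an endpoint in this set.
No smaller cover exists because u1–q2, u2–q3, u3–q1, u4–q5, u6–q6 is a matching of size 5, and a cover must include an endpoint of each of these disjoint edges (König's theorem).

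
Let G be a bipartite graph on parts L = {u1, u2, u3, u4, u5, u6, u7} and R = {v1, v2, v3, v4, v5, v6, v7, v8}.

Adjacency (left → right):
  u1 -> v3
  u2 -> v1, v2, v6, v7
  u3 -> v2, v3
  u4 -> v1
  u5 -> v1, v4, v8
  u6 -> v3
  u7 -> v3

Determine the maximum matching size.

A valid assignment of size 5: u1-v3, u2-v7, u3-v2, u4-v1, u5-v4.
The set {u1, u6, u7} has only 1 neighbour ({v3}), so by Hall's theorem at most 5 of the 7 left vertices can be matched.

5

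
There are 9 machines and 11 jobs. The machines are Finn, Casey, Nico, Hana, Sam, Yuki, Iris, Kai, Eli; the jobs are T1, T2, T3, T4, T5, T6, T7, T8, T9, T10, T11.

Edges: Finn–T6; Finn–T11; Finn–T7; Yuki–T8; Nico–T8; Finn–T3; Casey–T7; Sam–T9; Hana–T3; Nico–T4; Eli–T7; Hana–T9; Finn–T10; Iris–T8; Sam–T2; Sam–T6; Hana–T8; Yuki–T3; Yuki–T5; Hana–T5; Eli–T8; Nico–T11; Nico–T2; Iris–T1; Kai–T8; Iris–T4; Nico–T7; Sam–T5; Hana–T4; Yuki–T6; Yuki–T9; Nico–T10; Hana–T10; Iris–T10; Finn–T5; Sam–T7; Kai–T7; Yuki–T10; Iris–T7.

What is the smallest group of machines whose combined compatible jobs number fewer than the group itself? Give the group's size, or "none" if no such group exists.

Take S = {Casey, Kai, Eli}. Its neighbourhood is {T7, T8}, so |N(S)| = 2 < |S| = 3.
Every subset of size less than 3 has at least as many neighbours as members, so 3 is the minimum.

3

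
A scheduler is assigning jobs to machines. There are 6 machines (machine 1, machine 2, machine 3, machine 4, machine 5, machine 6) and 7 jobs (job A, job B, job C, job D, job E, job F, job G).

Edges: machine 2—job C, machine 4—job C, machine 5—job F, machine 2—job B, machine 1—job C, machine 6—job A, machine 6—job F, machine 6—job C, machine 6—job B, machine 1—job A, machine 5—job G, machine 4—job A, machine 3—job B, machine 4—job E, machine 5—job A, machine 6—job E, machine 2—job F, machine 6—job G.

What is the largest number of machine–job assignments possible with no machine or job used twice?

6

One maximum matching: machine 1–job A, machine 2–job C, machine 3–job B, machine 4–job E, machine 5–job G, machine 6–job F.
This saturates every machine, so 6 is the maximum.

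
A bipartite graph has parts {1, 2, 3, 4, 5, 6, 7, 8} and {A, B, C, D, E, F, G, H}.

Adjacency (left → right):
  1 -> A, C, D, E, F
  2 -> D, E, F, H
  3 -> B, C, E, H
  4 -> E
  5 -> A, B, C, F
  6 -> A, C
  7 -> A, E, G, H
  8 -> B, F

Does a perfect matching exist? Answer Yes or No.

For example, pair 1-D, 2-H, 3-C, 4-E, 5-F, 6-A, 7-G, 8-B.
Every left vertex is matched, so this is a perfect matching.

Yes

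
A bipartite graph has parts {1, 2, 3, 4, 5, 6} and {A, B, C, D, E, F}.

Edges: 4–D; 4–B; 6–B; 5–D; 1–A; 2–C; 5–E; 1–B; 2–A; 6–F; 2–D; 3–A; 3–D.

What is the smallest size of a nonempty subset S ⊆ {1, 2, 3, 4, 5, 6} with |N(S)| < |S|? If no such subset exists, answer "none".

none

A matching saturating every left vertex exists, for instance 1→A, 2→C, 3→D, 4→B, 5→E, 6→F.
By Hall's marriage theorem, this means |N(S)| ≥ |S| for every subset S, so no violating subset exists.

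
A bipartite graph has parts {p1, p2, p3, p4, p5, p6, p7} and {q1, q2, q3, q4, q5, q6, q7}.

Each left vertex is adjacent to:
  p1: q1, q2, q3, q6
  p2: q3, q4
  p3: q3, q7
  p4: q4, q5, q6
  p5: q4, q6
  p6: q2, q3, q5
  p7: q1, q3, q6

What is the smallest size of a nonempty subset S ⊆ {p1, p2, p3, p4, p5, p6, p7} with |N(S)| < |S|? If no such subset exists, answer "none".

none

A matching saturating every left vertex exists, for instance p1→q1, p2→q3, p3→q7, p4→q5, p5→q4, p6→q2, p7→q6.
By Hall's marriage theorem, this means |N(S)| ≥ |S| for every subset S, so no violating subset exists.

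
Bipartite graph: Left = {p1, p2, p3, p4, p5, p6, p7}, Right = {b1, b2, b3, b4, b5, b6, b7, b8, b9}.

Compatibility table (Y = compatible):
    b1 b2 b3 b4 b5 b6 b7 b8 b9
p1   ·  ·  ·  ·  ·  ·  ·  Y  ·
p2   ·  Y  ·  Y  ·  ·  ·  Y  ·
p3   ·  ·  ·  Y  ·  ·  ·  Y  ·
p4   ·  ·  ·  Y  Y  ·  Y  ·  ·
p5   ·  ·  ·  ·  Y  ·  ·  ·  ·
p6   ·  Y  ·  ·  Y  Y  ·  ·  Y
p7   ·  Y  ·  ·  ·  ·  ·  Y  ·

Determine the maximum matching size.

A valid assignment of size 6: p1→b8, p2→b2, p3→b4, p4→b7, p5→b5, p6→b6.
The set {p1, p2, p3, p7} has only 3 neighbours ({b2, b4, b8}), so by Hall's theorem at most 6 of the 7 left vertices can be matched.

6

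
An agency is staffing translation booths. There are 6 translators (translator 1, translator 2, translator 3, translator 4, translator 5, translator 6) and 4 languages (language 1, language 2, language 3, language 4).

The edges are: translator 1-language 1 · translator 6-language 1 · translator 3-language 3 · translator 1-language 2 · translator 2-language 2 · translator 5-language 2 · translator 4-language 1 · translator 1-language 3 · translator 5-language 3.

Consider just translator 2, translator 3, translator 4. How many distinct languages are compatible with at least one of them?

3

The union of neighbours of {translator 2, translator 3, translator 4} is {language 1, language 2, language 3}, which has 3 elements.
Since |N(S)| = 3 ≥ |S| = 3, Hall's condition holds for this subset.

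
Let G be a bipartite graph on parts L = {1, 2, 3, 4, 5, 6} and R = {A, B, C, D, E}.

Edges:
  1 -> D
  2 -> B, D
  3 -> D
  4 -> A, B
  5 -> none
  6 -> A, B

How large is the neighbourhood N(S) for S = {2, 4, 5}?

The union of neighbours of {2, 4, 5} is {A, B, D}, which has 3 elements.
Since |N(S)| = 3 ≥ |S| = 3, Hall's condition holds for this subset.

3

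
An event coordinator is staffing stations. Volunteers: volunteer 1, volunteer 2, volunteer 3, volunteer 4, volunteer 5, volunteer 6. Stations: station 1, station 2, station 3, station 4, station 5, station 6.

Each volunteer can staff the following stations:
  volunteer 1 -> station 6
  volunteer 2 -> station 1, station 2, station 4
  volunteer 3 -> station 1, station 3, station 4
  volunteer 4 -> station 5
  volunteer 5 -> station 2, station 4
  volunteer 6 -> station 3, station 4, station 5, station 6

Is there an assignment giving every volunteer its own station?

For example, pair volunteer 1-station 6, volunteer 2-station 2, volunteer 3-station 1, volunteer 4-station 5, volunteer 5-station 4, volunteer 6-station 3.
Every volunteer is matched, so this is a perfect matching.

Yes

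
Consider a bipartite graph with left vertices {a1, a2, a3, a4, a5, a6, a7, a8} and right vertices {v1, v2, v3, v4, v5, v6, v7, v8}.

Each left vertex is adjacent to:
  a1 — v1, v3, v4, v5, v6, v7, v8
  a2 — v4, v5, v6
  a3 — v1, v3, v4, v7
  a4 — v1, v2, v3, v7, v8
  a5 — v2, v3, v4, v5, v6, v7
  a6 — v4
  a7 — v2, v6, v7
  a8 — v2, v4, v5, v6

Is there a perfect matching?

Yes

For example, pair a1–v8, a2–v5, a3–v1, a4–v3, a5–v6, a6–v4, a7–v7, a8–v2.
Every left vertex is matched, so this is a perfect matching.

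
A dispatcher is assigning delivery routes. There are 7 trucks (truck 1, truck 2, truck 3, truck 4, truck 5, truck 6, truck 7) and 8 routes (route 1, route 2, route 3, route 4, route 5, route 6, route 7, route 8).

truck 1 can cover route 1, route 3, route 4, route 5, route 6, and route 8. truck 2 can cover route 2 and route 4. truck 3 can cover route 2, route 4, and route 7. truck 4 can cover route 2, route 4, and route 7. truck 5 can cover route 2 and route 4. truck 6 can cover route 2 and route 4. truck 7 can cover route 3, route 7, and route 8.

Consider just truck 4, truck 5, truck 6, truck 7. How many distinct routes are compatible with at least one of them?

The union of neighbours of {truck 4, truck 5, truck 6, truck 7} is {route 2, route 3, route 4, route 7, route 8}, which has 5 elements.
Since |N(S)| = 5 ≥ |S| = 4, Hall's condition holds for this subset.

5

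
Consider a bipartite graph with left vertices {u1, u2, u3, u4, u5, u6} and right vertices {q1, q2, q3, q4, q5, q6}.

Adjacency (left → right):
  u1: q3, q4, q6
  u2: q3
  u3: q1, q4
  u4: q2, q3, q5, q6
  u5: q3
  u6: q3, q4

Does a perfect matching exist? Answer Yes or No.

No

The set {u2, u5} has only 1 neighbour ({q3}), so by Hall's theorem at most 5 of the 6 left vertices can be matched.
Hence no matching covers every left vertex.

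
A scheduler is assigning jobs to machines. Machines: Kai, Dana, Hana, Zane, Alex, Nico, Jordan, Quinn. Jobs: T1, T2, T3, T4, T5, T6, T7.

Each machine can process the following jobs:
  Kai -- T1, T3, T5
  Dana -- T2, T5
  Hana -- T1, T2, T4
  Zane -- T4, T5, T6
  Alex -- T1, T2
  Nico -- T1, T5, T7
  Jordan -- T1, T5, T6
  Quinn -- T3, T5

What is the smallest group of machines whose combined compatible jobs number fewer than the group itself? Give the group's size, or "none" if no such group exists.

Take S = {Kai, Dana, Hana, Zane, Alex, Jordan, Quinn}. Its neighbourhood is {T1, T2, T3, T4, T5, T6}, so |N(S)| = 6 < |S| = 7.
Every subset of size less than 7 has at least as many neighbours as members, so 7 is the minimum.

7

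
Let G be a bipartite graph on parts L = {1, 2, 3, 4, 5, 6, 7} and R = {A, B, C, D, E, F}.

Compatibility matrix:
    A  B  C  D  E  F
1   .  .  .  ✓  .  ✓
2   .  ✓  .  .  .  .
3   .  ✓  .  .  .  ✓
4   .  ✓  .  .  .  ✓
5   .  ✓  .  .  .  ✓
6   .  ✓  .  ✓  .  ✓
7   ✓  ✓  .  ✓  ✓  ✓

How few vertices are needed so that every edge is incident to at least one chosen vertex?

The 4 edges 1–D, 2–B, 3–F, 7–A form a matching, so any vertex cover needs at least 4 vertices (one per matched edge).
Conversely {7, B, D, F} meets every edge and has exactly 4 vertices, so 4 is optimal.

4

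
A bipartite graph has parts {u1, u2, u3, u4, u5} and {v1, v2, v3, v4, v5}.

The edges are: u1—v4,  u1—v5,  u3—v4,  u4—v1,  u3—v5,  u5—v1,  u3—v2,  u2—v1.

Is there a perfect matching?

No

The set {u2, u4, u5} has only 1 neighbour ({v1}), so by Hall's theorem at most 3 of the 5 left vertices can be matched.
Hence no matching covers every left vertex.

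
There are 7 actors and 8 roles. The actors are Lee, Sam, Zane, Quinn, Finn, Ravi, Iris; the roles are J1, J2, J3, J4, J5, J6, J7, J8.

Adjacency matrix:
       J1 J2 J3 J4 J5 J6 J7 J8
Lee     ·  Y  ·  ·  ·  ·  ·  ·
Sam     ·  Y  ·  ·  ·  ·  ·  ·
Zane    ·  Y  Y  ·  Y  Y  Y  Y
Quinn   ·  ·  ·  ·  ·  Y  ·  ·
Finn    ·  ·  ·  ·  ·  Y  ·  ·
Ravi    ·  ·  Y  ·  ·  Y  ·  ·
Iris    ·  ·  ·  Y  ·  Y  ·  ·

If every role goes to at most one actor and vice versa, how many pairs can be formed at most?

5

A valid assignment of size 5: Lee–J2, Zane–J7, Quinn–J6, Ravi–J3, Iris–J4.
The set {Lee, Sam, Quinn, Finn} has only 2 neighbours ({J2, J6}), so by Hall's theorem at most 5 of the 7 actors can be matched.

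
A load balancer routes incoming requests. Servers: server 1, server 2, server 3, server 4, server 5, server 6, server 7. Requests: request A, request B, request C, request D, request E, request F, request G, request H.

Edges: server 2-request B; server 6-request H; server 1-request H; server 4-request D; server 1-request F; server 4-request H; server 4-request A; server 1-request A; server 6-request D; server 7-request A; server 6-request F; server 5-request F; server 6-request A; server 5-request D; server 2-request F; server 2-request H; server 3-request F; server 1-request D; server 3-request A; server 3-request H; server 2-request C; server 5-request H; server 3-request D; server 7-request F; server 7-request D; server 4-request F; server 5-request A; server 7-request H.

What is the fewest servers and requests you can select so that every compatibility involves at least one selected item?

The 5 edges server 1–request D, server 2–request C, server 3–request A, server 4–request H, server 5–request F form a matching, so any vertex cover needs at least 5 vertices (one per matched edge).
Conversely {server 2, request A, request D, request F, request H} meets every edge and has exactly 5 vertices, so 5 is optimal.

5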